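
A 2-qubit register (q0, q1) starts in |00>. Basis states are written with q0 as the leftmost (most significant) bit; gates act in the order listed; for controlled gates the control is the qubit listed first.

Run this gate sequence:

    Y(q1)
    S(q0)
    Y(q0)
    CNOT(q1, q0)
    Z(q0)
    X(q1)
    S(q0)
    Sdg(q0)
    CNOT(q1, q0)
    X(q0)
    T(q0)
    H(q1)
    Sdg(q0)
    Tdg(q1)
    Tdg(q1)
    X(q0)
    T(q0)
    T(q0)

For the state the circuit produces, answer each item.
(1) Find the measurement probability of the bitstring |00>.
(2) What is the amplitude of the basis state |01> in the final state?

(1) A full measurement returns |00> with probability 1/2.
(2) |01> carries amplitude sqrt(2)*exp(I*pi/4)/2 in the final state.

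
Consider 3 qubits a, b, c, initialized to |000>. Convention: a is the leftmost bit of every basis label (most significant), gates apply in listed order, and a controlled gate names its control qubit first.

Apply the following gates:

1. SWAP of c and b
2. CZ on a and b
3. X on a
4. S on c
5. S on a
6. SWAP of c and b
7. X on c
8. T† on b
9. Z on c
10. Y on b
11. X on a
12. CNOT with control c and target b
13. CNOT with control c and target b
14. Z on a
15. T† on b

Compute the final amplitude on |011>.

The final state's coefficient on |011> equals exp(-I*pi/4). Key observation: steps 12-13 multiply out to the identity, so the circuit reduces to the remaining gates.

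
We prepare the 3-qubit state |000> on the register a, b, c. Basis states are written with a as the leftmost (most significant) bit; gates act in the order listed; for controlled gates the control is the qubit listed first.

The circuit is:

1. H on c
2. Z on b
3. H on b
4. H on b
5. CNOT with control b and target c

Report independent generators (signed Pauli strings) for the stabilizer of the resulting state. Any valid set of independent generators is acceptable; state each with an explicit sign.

The stabilizer group can be generated by +IIX, +ZII, +IZI, among other valid generating sets.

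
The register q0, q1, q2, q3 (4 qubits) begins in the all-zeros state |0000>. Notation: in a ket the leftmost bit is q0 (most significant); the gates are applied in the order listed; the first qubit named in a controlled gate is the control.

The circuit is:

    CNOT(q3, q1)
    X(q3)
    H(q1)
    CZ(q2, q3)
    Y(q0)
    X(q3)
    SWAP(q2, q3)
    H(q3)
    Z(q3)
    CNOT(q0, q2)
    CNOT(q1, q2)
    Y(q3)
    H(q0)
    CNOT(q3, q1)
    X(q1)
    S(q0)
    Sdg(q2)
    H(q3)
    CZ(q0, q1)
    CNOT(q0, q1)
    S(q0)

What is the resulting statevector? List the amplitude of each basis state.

The resulting statevector has amplitude -1/4 on |0000>, -1/4 on |0001>, I/4 on |0010>, -I/4 on |0011>, -1/4 on |0100>, 1/4 on |0101>, I/4 on |0110>, I/4 on |0111>, 1/4 on |1000>, -1/4 on |1001>, -I/4 on |1010>, -I/4 on |1011>, -1/4 on |1100>, -1/4 on |1101>, I/4 on |1110>, -I/4 on |1111>.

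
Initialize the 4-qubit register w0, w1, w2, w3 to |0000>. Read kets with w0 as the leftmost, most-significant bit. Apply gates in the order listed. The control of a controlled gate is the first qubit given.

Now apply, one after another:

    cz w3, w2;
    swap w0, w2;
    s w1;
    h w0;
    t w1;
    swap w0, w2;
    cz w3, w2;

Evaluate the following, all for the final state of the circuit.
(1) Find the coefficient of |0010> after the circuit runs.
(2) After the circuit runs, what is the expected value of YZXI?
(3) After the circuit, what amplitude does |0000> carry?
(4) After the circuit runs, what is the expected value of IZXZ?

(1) The amplitude on |0010> is sqrt(2)/2.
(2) In the final state, YZXI has expectation 0.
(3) The final state's coefficient on |0000> equals sqrt(2)/2.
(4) The expectation value of IZXZ is 1.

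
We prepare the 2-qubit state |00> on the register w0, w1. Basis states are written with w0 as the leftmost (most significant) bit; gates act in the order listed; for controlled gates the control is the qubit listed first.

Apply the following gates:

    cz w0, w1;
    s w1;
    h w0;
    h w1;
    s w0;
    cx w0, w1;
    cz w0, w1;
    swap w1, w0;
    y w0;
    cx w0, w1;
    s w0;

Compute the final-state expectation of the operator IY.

In the final state, IY has expectation -1.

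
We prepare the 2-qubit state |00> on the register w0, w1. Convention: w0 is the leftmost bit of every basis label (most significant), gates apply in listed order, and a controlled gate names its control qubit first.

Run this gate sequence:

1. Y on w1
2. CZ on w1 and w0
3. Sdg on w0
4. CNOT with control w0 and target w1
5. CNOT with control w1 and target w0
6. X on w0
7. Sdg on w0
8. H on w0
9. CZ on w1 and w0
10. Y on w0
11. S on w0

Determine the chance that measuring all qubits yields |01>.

Outcome |01> occurs with probability 1/2.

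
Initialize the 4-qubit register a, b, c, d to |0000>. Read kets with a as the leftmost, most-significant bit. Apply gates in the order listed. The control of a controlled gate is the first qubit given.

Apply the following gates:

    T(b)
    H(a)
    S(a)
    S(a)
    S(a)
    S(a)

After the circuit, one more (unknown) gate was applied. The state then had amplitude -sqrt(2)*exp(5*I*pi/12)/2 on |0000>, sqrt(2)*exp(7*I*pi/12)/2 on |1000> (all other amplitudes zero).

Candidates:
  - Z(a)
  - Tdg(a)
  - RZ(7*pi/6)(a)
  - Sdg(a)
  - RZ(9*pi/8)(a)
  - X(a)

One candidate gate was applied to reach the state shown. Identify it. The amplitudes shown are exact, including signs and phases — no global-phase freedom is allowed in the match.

The applied gate was RZ(7*pi/6)(a).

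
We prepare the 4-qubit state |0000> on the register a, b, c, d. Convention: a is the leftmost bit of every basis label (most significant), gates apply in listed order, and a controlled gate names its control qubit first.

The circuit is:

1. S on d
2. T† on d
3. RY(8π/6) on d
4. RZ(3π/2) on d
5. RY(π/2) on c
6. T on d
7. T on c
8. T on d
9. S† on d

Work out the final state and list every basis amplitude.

The resulting statevector has amplitude sqrt(2)*exp(I*pi/4)/4 on |0000>, sqrt(6)*exp(3*I*pi/4)/4 on |0001>, sqrt(2)*I/4 on |0010>, -sqrt(6)/4 on |0011>, and 0 on every other basis state.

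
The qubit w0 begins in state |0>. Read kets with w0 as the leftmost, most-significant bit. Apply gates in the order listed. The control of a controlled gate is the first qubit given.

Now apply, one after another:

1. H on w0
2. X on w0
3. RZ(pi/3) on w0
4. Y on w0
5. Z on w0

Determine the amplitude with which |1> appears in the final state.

|1> carries amplitude -sqrt(2)*exp(I*pi/3)/2 in the final state.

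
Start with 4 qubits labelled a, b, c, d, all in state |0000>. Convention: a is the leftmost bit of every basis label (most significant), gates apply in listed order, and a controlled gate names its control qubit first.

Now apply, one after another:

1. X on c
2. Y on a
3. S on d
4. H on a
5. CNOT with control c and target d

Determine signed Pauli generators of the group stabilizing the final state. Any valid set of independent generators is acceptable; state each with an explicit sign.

The final state is stabilized by the group generated by -XIII, +IZII, -IIZI, -IIIZ; other independent generating sets are equally valid.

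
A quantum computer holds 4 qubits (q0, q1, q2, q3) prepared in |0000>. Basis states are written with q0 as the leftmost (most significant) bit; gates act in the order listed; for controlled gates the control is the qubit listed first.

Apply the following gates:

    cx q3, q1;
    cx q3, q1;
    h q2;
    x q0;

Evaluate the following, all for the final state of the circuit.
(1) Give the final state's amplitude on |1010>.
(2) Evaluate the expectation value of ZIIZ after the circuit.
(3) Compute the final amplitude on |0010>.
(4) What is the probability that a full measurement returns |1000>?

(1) The amplitude on |1010> is sqrt(2)/2. Key observation: steps 1-2 multiply out to the identity, so the circuit reduces to the remaining gates.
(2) The observable ZIIZ averages to -1.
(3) The amplitude on |0010> is 0.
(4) A full measurement returns |1000> with probability 1/2.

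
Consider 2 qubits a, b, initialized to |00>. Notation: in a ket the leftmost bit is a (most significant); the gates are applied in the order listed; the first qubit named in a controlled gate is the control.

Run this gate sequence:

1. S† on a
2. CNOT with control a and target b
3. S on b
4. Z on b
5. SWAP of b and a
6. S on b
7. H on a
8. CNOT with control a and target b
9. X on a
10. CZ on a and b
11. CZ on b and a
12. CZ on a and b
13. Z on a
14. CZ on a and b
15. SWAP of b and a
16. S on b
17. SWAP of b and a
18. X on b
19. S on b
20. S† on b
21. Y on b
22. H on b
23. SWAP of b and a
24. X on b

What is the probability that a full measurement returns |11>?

A full measurement returns |11> with probability 1/4.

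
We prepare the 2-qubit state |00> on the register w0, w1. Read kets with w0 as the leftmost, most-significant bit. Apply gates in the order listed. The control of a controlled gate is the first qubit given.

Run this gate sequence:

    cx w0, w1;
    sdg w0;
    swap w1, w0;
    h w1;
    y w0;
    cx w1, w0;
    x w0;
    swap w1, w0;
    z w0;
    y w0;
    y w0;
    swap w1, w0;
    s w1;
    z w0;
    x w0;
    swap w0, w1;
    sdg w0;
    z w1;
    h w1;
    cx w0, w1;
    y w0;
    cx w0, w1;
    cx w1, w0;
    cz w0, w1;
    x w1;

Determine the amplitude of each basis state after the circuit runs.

After the circuit, the state carries amplitude 1/2 on |00>, 1/2 on |01>, -1/2 on |10>, -1/2 on |11>.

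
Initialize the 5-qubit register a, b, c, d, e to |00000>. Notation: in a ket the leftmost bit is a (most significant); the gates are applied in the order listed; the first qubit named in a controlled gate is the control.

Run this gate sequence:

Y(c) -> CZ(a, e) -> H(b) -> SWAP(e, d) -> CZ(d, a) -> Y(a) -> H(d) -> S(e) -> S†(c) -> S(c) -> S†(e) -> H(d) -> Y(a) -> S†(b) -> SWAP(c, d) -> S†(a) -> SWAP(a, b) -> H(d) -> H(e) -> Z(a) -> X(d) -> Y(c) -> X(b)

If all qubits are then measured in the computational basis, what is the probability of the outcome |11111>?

A full measurement returns |11111> with probability 1/8. Key observation: steps 6-13 multiply out to the identity, so the circuit reduces to the remaining gates.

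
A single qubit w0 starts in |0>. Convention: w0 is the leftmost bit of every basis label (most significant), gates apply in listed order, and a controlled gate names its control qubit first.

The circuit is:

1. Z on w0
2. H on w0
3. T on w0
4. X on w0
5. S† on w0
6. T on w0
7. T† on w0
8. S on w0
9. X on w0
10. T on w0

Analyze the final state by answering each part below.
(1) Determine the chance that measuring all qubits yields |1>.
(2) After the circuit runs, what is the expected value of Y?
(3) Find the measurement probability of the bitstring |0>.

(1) The probability of measuring |1> is 1/2. Key observation: the block from step 4 through step 9 cancels to the identity and can be dropped.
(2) The expectation value of Y is 1.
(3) Outcome |0> occurs with probability 1/2.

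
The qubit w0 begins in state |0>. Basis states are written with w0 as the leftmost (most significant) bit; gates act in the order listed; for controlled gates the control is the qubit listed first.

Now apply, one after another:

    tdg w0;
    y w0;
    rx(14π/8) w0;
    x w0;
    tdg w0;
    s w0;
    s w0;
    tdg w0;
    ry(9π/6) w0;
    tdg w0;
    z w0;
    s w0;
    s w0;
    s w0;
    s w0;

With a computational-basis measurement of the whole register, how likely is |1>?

Outcome |1> occurs with probability sqrt(2)/4 + 1/2. Key observation: steps 12-15 multiply out to the identity, so the circuit reduces to the remaining gates.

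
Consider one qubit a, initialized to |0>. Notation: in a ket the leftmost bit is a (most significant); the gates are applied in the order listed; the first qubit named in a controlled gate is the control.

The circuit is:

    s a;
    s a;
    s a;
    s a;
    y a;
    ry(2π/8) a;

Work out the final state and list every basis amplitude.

After the circuit, the state carries amplitude -I*sqrt(2 - sqrt(2))/2 on |0>, I*sqrt(sqrt(2) + 2)/2 on |1>.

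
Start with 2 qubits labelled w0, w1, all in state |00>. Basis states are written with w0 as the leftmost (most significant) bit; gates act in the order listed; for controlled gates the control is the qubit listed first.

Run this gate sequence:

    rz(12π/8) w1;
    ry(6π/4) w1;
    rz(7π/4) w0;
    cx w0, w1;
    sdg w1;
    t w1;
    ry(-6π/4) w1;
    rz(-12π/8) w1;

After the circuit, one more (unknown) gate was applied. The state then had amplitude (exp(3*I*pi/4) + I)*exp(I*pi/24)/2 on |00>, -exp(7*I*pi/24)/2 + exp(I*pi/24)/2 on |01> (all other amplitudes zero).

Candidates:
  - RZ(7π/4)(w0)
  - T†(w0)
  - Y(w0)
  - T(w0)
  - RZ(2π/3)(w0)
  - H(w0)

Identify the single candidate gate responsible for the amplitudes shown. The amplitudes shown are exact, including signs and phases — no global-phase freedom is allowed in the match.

It was RZ(2π/3)(w0) that produced the state shown.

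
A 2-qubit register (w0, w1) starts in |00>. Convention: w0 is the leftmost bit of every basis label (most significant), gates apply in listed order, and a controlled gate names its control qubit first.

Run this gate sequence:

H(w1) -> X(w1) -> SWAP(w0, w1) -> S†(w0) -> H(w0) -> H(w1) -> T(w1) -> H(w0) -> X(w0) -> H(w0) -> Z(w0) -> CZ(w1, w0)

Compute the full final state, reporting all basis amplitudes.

The final amplitudes are sqrt(2)*(1 - I)/4 on |00>, 1/2 on |01>, sqrt(2)*(1 + I)/4 on |10>, sqrt(2)*(-1 - I)*exp(I*pi/4)/4 on |11>. Key observation: steps 8-11 multiply out to the identity, so the circuit reduces to the remaining gates.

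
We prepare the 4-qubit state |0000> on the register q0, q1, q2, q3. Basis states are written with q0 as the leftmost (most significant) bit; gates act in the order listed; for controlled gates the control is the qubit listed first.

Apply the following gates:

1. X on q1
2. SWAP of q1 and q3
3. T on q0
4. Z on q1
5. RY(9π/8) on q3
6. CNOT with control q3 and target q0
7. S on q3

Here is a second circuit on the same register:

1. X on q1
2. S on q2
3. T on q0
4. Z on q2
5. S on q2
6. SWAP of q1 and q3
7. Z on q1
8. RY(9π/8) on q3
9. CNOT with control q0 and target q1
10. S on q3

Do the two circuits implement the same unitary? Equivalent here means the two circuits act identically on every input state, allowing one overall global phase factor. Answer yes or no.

No: there is an input state on which the two circuits produce genuinely different outputs (not merely differing by a phase).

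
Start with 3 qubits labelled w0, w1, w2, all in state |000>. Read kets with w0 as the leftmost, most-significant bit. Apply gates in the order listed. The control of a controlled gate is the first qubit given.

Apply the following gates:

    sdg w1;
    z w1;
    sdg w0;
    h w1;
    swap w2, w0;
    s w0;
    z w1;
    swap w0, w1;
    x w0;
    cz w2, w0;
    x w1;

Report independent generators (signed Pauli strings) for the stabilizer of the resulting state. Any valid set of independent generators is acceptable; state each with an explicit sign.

The final state is stabilized by the group generated by -XII, -IZI, +IIZ; other independent generating sets are equally valid.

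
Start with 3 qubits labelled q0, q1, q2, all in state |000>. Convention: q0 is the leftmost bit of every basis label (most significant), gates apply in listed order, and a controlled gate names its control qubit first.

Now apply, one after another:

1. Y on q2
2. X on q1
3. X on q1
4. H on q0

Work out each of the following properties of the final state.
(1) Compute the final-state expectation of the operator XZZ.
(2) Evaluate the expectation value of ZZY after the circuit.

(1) The observable XZZ averages to -1. Key observation: gates 2-3 undo each other exactly, leaving only the rest of the circuit to track.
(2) In the final state, ZZY has expectation 0.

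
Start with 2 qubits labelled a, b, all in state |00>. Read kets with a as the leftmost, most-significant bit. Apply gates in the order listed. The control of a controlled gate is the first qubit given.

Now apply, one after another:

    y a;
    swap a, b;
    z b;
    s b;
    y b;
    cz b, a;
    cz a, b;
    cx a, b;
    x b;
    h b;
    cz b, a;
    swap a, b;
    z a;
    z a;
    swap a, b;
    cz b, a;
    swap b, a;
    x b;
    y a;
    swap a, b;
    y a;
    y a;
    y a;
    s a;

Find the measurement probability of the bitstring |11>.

A full measurement returns |11> with probability 0.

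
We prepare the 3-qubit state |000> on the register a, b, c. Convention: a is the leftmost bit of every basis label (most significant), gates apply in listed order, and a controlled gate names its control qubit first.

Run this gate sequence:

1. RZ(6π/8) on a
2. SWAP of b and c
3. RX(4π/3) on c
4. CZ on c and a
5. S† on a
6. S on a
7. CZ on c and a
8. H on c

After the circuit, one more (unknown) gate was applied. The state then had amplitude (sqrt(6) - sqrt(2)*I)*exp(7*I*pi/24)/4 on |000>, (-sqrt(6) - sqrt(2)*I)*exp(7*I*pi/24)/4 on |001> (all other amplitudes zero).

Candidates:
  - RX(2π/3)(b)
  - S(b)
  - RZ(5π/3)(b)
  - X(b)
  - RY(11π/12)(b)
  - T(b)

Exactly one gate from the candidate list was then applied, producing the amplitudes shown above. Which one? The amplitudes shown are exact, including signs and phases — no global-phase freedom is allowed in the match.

The applied gate was RZ(5π/3)(b). Key observation: gates 4-7 undo each other exactly, leaving only the rest of the circuit to track.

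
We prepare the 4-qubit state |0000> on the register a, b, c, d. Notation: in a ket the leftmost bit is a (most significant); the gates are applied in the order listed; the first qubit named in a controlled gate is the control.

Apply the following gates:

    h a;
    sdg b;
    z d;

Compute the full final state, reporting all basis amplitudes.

The resulting statevector has amplitude sqrt(2)/2 on |0000>, sqrt(2)/2 on |1000>, and 0 on every other basis state.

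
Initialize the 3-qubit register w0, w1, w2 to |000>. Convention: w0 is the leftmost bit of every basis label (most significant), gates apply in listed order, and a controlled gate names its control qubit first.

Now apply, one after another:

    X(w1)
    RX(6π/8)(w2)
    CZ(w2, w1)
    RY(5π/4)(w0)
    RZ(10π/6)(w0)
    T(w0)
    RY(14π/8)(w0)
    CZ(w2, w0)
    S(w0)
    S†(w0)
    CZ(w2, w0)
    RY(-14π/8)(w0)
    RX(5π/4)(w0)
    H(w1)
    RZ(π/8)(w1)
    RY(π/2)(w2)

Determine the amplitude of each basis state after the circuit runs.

After the circuit, the state carries amplitude sqrt(2)*I*sqrt(sqrt(2)/4 + 1/2)*exp(-43*I*pi/48)/8 + sqrt(1/2 - sqrt(2)/4)*exp(-43*I*pi/48)/4 - sqrt(2)*sqrt(sqrt(2)/4 + 1/2)*exp(-47*I*pi/48)/8 - sqrt(sqrt(2)/4 + 1/2)*exp(-47*I*pi/48)/4 - sqrt(2)*sqrt(1/2 - sqrt(2)/4)*exp(-43*I*pi/48)/8 - sqrt(2)*I*sqrt(1/2 - sqrt(2)/4)*exp(-47*I*pi/48)/8 - I*sqrt(1/2 - sqrt(2)/4)*exp(-47*I*pi/48)/4 - I*sqrt(sqrt(2)/4 + 1/2)*exp(-43*I*pi/48)/4 on |000>, I*sqrt(sqrt(2)/4 + 1/2)*exp(-43*I*pi/48)/4 + sqrt(1/2 - sqrt(2)/4)*exp(-43*I*pi/48)/4 + sqrt(sqrt(2)/4 + 1/2)*exp(-47*I*pi/48)/4 + sqrt(2)*sqrt(sqrt(2)/4 + 1/2)*exp(-47*I*pi/48)/8 - sqrt(2)*sqrt(1/2 - sqrt(2)/4)*exp(-43*I*pi/48)/8 - sqrt(2)*I*sqrt(1/2 - sqrt(2)/4)*exp(-47*I*pi/48)/8 - I*sqrt(1/2 - sqrt(2)/4)*exp(-47*I*pi/48)/4 - sqrt(2)*I*sqrt(sqrt(2)/4 + 1/2)*exp(-43*I*pi/48)/8 on |001>, I*sqrt(sqrt(2)/4 + 1/2)*exp(-37*I*pi/48)/4 + sqrt(sqrt(2)/4 + 1/2)*exp(-41*I*pi/48)/4 + I*sqrt(1/2 - sqrt(2)/4)*exp(-41*I*pi/48)/4 + sqrt(2)*sqrt(sqrt(2)/4 + 1/2)*exp(-41*I*pi/48)/8 + sqrt(2)*I*sqrt(1/2 - sqrt(2)/4)*exp(-41*I*pi/48)/8 + sqrt(2)*sqrt(1/2 - sqrt(2)/4)*exp(-37*I*pi/48)/8 - sqrt(1/2 - sqrt(2)/4)*exp(-37*I*pi/48)/4 - sqrt(2)*I*sqrt(sqrt(2)/4 + 1/2)*exp(-37*I*pi/48)/8 on |010>, sqrt(2)*I*sqrt(sqrt(2)/4 + 1/2)*exp(-37*I*pi/48)/8 + I*sqrt(1/2 - sqrt(2)/4)*exp(-41*I*pi/48)/4 + sqrt(2)*I*sqrt(1/2 - sqrt(2)/4)*exp(-41*I*pi/48)/8 + sqrt(2)*sqrt(1/2 - sqrt(2)/4)*exp(-37*I*pi/48)/8 - sqrt(1/2 - sqrt(2)/4)*exp(-37*I*pi/48)/4 - sqrt(2)*sqrt(sqrt(2)/4 + 1/2)*exp(-41*I*pi/48)/8 - sqrt(sqrt(2)/4 + 1/2)*exp(-41*I*pi/48)/4 - I*sqrt(sqrt(2)/4 + 1/2)*exp(-37*I*pi/48)/4 on |011>, I*sqrt(sqrt(2)/4 + 1/2)*exp(-43*I*pi/48)/4 + I*sqrt(1/2 - sqrt(2)/4)*exp(-47*I*pi/48)/4 + sqrt(2)*I*sqrt(1/2 - sqrt(2)/4)*exp(-47*I*pi/48)/8 + sqrt(1/2 - sqrt(2)/4)*exp(-43*I*pi/48)/4 + sqrt(2)*sqrt(1/2 - sqrt(2)/4)*exp(-43*I*pi/48)/8 + sqrt(2)*sqrt(sqrt(2)/4 + 1/2)*exp(-47*I*pi/48)/8 - sqrt(sqrt(2)/4 + 1/2)*exp(-47*I*pi/48)/4 - sqrt(2)*I*sqrt(sqrt(2)/4 + 1/2)*exp(-43*I*pi/48)/8 on |100>, I*sqrt(sqrt(2)/4 + 1/2)*exp(-43*I*pi/48)/4 + sqrt(2)*sqrt(sqrt(2)/4 + 1/2)*exp(-47*I*pi/48)/8 - sqrt(sqrt(2)/4 + 1/2)*exp(-47*I*pi/48)/4 - sqrt(2)*sqrt(1/2 - sqrt(2)/4)*exp(-43*I*pi/48)/8 - sqrt(1/2 - sqrt(2)/4)*exp(-43*I*pi/48)/4 - sqrt(2)*I*sqrt(1/2 - sqrt(2)/4)*exp(-47*I*pi/48)/8 - I*sqrt(1/2 - sqrt(2)/4)*exp(-47*I*pi/48)/4 - sqrt(2)*I*sqrt(sqrt(2)/4 + 1/2)*exp(-43*I*pi/48)/8 on |101>, sqrt(2)*I*sqrt(sqrt(2)/4 + 1/2)*exp(-37*I*pi/48)/8 + sqrt(sqrt(2)/4 + 1/2)*exp(-41*I*pi/48)/4 - sqrt(2)*sqrt(1/2 - sqrt(2)/4)*exp(-37*I*pi/48)/8 - sqrt(2)*I*sqrt(1/2 - sqrt(2)/4)*exp(-41*I*pi/48)/8 - sqrt(1/2 - sqrt(2)/4)*exp(-37*I*pi/48)/4 - sqrt(2)*sqrt(sqrt(2)/4 + 1/2)*exp(-41*I*pi/48)/8 - I*sqrt(1/2 - sqrt(2)/4)*exp(-41*I*pi/48)/4 - I*sqrt(sqrt(2)/4 + 1/2)*exp(-37*I*pi/48)/4 on |110>, sqrt(2)*I*sqrt(sqrt(2)/4 + 1/2)*exp(-37*I*pi/48)/8 + sqrt(sqrt(2)/4 + 1/2)*exp(-41*I*pi/48)/4 + I*sqrt(1/2 - sqrt(2)/4)*exp(-41*I*pi/48)/4 + sqrt(1/2 - sqrt(2)/4)*exp(-37*I*pi/48)/4 + sqrt(2)*I*sqrt(1/2 - sqrt(2)/4)*exp(-41*I*pi/48)/8 + sqrt(2)*sqrt(1/2 - sqrt(2)/4)*exp(-37*I*pi/48)/8 - sqrt(2)*sqrt(sqrt(2)/4 + 1/2)*exp(-41*I*pi/48)/8 - I*sqrt(sqrt(2)/4 + 1/2)*exp(-37*I*pi/48)/4 on |111>. Key observation: gates 7-12 undo each other exactly, leaving only the rest of the circuit to track.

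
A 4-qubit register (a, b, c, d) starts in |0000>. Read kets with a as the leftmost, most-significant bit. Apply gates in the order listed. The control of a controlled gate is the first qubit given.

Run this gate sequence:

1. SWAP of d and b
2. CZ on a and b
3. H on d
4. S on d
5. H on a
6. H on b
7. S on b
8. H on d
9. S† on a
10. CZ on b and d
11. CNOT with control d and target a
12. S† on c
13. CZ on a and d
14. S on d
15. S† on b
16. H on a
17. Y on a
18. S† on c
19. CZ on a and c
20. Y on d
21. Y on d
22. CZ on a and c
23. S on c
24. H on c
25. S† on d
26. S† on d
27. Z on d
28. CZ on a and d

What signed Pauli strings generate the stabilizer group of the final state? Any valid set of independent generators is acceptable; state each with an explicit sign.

One valid set of independent stabilizer generators is +YIIZ, +IXIZ, +IIXI, -ZZIY (any independent generating set of the same group is equally correct). Key observation: steps 18-23 multiply out to the identity, so the circuit reduces to the remaining gates.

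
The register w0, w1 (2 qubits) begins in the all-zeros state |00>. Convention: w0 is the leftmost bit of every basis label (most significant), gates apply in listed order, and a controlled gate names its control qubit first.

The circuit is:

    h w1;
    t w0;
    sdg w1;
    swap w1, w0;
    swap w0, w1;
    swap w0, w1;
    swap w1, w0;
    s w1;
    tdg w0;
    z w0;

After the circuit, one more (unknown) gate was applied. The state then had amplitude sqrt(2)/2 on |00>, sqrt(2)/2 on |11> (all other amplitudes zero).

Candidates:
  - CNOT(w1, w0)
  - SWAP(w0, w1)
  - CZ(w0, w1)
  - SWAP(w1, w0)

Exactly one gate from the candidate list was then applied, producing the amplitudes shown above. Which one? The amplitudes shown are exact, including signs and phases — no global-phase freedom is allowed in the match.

It was CNOT(w1, w0) that produced the state shown. Key observation: gates 3-8 undo each other exactly, leaving only the rest of the circuit to track.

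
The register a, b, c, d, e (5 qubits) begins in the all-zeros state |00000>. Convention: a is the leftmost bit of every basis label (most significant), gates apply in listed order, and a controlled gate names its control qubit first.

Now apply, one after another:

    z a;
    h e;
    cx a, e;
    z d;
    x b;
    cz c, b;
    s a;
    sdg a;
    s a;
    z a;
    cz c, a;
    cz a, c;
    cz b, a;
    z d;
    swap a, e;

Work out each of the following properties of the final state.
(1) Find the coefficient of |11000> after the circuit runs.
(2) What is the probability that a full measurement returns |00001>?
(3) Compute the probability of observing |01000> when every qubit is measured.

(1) |11000> carries amplitude sqrt(2)/2 in the final state.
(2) A full measurement returns |00001> with probability 0.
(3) The probability of measuring |01000> is 1/2.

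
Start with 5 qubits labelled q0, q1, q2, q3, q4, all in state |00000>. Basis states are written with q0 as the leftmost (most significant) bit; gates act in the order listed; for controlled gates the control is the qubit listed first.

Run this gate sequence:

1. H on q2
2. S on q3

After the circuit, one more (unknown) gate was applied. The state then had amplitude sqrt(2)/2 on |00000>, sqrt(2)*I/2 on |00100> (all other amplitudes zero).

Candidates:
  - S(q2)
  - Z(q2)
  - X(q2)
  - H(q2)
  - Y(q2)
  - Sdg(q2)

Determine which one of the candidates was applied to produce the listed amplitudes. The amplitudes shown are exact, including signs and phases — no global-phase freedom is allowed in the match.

The applied gate was S(q2).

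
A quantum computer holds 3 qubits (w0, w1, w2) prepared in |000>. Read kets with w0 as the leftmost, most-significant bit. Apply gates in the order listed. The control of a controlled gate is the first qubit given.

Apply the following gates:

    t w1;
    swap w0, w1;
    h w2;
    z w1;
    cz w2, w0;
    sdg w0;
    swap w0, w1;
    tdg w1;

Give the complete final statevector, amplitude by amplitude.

The resulting statevector has amplitude sqrt(2)/2 on |000>, sqrt(2)/2 on |001>, and 0 on every other basis state.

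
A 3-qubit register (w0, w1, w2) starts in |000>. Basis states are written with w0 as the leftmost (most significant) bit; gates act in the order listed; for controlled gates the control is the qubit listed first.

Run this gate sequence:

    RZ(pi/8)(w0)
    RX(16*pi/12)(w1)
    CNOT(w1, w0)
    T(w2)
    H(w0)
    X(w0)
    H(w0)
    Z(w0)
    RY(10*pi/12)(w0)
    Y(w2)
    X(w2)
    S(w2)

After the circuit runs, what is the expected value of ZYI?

In the final state, ZYI has expectation -sqrt(3)/4.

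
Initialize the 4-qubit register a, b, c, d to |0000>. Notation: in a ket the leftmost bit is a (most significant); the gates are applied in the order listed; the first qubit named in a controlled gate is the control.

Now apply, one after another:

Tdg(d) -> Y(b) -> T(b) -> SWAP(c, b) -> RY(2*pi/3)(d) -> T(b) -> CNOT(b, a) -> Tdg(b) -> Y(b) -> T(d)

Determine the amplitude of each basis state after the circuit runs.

The resulting statevector has amplitude -exp(I*pi/4)/2 on |0110>, -sqrt(3)*I/2 on |0111>, and 0 on every other basis state.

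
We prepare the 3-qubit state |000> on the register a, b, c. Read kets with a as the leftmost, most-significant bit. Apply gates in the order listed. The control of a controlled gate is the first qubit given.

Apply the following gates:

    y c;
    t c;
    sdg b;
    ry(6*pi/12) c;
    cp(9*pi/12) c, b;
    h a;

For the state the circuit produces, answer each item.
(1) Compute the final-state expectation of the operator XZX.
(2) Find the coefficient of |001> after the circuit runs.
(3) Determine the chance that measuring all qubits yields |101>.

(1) In the final state, XZX has expectation -1.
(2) The amplitude on |001> is exp(3*I*pi/4)/2.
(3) The probability of measuring |101> is 1/4.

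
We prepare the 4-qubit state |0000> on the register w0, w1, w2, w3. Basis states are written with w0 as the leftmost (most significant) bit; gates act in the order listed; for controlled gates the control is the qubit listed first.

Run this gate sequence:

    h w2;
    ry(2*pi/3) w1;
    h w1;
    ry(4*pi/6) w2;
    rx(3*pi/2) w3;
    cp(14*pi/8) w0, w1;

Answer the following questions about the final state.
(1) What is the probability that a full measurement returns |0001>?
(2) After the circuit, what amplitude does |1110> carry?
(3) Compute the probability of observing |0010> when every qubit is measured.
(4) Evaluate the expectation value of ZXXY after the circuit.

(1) Outcome |0001> occurs with probability 1/32.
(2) The final state's coefficient on |1110> equals 0.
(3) A full measurement returns |0010> with probability sqrt(3)/8 + 7/32.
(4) The expectation value of ZXXY is 1/4.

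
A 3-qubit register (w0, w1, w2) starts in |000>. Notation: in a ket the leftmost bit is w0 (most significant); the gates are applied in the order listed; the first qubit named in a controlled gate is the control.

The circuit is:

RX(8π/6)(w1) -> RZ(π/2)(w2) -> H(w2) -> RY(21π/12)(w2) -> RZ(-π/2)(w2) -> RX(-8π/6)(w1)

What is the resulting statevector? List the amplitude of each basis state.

After the circuit, the state carries amplitude sqrt(2)*(-sqrt(sqrt(2) + 2) - sqrt(2 - sqrt(2)))/4 on |000>, -sqrt(2)*I*sqrt(2 - sqrt(2))/4 + sqrt(2)*I*sqrt(sqrt(2) + 2)/4 on |001>, and 0 on every other basis state.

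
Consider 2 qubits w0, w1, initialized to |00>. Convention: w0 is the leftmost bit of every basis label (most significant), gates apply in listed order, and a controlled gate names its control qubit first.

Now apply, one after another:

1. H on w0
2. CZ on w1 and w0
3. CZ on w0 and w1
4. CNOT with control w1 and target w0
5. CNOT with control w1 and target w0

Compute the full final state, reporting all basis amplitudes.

The final amplitudes are sqrt(2)/2 on |00>, 0 on |01>, sqrt(2)/2 on |10>, 0 on |11>.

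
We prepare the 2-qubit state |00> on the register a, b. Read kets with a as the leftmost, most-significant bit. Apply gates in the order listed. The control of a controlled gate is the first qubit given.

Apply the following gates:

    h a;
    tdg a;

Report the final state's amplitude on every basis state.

The final amplitudes are sqrt(2)/2 on |00>, 0 on |01>, -sqrt(2)*exp(3*I*pi/4)/2 on |10>, 0 on |11>.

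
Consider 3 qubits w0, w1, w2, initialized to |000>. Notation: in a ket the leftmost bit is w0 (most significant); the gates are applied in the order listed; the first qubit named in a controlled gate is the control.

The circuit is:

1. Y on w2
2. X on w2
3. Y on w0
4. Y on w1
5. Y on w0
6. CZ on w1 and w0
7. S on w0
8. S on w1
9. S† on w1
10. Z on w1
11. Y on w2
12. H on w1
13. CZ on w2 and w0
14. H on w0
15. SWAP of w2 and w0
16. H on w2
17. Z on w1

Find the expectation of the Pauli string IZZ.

The observable IZZ averages to 0.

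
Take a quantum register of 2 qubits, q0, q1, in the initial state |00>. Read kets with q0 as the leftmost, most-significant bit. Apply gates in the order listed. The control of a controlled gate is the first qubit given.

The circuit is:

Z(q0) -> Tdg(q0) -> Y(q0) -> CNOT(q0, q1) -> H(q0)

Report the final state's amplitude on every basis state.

The final amplitudes are 0 on |00>, sqrt(2)*I/2 on |01>, 0 on |10>, -sqrt(2)*I/2 on |11>.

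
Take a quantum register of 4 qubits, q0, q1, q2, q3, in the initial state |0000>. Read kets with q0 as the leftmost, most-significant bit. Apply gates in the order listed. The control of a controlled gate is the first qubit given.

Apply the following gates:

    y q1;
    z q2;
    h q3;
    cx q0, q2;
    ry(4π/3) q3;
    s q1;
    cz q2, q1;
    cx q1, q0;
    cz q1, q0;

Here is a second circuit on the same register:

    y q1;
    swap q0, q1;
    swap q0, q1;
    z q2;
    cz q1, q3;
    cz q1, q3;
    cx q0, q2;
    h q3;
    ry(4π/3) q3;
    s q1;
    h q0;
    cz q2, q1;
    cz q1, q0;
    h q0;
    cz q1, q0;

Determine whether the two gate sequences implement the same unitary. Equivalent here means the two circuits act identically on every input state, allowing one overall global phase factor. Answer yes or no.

Yes: on every input state the two circuits agree up to one overall phase factor.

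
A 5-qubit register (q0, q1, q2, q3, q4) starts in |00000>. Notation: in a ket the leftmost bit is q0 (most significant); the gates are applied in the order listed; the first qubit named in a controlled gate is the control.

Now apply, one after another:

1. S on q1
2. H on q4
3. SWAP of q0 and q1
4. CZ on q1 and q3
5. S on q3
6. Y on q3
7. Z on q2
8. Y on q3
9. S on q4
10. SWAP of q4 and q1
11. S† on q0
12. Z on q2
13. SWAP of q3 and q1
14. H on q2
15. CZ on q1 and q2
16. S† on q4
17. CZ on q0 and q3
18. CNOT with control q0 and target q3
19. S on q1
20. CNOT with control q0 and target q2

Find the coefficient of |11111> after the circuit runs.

|11111> carries amplitude 0 in the final state.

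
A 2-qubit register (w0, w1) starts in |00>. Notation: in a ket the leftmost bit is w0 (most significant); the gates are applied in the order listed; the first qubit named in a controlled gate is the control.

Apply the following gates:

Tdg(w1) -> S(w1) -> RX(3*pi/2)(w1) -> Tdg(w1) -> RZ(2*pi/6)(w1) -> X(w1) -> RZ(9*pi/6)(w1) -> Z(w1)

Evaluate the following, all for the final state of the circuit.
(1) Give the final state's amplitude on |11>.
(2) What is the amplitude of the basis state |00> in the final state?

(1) The amplitude on |11> is 0.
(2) |00> carries amplitude sqrt(2)*exp(2*I*pi/3)/2 in the final state.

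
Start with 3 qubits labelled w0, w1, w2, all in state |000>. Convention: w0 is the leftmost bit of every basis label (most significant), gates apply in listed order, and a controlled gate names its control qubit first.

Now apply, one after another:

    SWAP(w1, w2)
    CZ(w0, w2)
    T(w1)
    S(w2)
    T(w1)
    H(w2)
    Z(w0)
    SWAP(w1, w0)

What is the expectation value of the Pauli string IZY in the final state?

In the final state, IZY has expectation 0.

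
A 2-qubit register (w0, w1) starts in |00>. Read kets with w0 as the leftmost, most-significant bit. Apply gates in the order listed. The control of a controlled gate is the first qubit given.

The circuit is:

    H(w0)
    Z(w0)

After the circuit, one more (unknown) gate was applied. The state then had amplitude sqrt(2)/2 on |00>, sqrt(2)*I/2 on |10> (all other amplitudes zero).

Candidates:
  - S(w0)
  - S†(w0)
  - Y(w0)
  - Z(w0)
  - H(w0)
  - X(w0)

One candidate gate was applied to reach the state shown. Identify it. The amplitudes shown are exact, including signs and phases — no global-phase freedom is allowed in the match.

The unique candidate consistent with the amplitudes is S†(w0).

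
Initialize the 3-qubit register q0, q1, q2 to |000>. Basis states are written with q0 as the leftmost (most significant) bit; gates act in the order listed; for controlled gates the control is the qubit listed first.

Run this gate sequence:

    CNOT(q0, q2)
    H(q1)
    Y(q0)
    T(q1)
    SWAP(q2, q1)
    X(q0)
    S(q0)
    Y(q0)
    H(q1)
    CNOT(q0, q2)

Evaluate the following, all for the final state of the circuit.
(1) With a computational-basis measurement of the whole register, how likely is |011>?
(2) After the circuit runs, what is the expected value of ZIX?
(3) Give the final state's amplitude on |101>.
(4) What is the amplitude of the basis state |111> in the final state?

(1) The probability of measuring |011> is 0.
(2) The observable ZIX averages to -sqrt(2)/2.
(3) The amplitude on |101> is -1/2.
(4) The amplitude on |111> is -1/2.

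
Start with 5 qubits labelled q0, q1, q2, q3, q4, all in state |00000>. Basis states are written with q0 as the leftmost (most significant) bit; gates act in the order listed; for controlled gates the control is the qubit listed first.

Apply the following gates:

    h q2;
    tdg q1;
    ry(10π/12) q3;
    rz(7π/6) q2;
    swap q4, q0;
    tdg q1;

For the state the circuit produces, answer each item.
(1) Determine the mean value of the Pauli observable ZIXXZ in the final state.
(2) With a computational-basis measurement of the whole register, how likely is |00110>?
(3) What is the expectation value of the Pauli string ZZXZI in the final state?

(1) The observable ZIXXZ averages to -sqrt(3)/4.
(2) The probability of measuring |00110> is sqrt(3)/8 + 1/4.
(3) The observable ZZXZI averages to 3/4.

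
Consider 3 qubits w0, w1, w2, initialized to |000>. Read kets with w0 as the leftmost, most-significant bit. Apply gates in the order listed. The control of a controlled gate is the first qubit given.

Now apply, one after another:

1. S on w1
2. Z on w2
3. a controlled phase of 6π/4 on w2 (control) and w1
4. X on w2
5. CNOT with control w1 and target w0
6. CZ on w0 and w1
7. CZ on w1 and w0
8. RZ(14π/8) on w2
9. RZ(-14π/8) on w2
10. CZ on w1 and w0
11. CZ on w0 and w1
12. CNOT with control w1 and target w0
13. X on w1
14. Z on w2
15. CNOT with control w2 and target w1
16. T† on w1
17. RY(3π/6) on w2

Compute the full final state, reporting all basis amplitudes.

The final amplitudes are sqrt(2)/2 on |000>, -sqrt(2)/2 on |001>, and 0 on every other basis state. Key observation: steps 5-12 multiply out to the identity, so the circuit reduces to the remaining gates.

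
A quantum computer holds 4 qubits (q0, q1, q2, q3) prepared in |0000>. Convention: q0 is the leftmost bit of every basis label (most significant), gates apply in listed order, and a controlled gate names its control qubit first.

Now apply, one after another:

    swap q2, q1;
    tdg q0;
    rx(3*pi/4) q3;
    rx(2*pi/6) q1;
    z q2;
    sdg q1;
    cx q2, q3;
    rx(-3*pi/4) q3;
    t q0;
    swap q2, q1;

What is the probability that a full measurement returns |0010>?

Outcome |0010> occurs with probability 1/4.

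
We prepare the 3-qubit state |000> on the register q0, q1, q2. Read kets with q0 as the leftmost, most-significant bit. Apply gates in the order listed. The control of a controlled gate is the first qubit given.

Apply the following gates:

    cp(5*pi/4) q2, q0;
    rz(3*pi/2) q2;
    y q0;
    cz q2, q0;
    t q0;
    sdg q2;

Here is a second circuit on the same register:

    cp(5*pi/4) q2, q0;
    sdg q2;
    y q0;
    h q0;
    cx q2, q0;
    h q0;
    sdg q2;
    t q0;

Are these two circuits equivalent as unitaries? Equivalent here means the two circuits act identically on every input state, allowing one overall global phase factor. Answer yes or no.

Yes, they are equivalent — the unitaries differ by at most a global phase.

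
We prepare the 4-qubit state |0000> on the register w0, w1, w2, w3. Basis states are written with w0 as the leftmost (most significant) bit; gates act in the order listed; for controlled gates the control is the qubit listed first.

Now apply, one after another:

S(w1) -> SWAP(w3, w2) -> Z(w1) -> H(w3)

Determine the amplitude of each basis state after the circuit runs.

The final amplitudes are sqrt(2)/2 on |0000>, sqrt(2)/2 on |0001>, and 0 on every other basis state.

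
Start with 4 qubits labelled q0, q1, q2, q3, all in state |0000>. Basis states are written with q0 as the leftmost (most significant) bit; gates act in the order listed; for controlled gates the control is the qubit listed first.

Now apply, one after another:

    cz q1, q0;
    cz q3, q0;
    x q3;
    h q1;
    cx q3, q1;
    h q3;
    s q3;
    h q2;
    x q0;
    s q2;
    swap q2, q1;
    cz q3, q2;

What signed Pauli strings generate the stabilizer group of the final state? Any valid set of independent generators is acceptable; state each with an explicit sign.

The stabilizer group can be generated by +IYII, +IIXZ, -IIZY, -ZIII, among other valid generating sets.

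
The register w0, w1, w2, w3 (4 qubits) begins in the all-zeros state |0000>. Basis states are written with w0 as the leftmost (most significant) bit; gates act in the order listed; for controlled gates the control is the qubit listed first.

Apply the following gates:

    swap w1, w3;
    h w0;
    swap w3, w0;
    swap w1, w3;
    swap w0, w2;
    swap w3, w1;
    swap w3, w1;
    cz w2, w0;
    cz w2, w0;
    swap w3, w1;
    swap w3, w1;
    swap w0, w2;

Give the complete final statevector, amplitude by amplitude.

After the circuit, the state carries amplitude sqrt(2)/2 on |0000>, sqrt(2)/2 on |0100>, and 0 on every other basis state. Key observation: gates 5-12 undo each other exactly, leaving only the rest of the circuit to track.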